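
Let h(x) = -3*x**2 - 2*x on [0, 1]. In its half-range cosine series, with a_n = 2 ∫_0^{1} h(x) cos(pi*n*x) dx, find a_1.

20/pi**2

a_1 = 2 ∫_0^{1} (-3*x**2 - 2*x) cos(pi*x) dx.
Integrating by parts twice (tabular method), an antiderivative of (-3*x**2 - 2*x) cos(pi*x) is -3*x**2*sin(pi*x)/pi - 2*x*sin(pi*x)/pi - 6*x*cos(pi*x)/pi**2 + 6*sin(pi*x)/pi**3 - 2*cos(pi*x)/pi**2; evaluating from 0 to 1: ∫_{0}^{1} (-3*x**2 - 2*x) cos(pi*x) dx = (8/pi**2) - (-2/pi**2) = 10/pi**2.
Hence a_1 = 2·(10/pi**2) = 20/pi**2.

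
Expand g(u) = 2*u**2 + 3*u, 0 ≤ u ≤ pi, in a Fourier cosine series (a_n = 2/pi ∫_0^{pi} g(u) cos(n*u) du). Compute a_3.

a_3 = 2/pi ∫_0^{pi} (2*u**2 + 3*u) cos(3*u) du.
Integrating by parts twice (tabular method), an antiderivative of (2*u**2 + 3*u) cos(3*u) is 2*u**2*sin(3*u)/3 + u*sin(3*u) + 4*u*cos(3*u)/9 - 4*sin(3*u)/27 + cos(3*u)/3; evaluating from 0 to pi: ∫_{0}^{pi} (2*u**2 + 3*u) cos(3*u) du = (-4*pi/9 - 1/3) - (1/3) = -4*pi/9 - 2/3.
Hence a_3 = (2/pi)·(-4*pi/9 - 2/3) = 4*(-2*pi - 3)/(9*pi).

4*(-2*pi - 3)/(9*pi)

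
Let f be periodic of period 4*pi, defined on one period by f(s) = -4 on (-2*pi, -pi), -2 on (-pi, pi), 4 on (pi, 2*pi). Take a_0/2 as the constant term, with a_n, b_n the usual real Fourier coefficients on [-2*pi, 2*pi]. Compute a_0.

a_0 = (1/(2*pi)) ∫_{-2*pi}^{2*pi} f(s) ds = (1/(2*pi)) · (-4*pi) = -2.

-2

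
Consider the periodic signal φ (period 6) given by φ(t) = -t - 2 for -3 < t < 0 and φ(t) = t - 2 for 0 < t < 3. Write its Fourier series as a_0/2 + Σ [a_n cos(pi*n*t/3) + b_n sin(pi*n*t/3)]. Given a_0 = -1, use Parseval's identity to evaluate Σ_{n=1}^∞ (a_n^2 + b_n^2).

3/2

Parseval: a_0^2/2 + Σ_{n≥1} (a_n^2+b_n^2) = 1/3 ∫_{-3}^{3} φ(t)^2 dt = 2.
Subtract a_0^2/2 = 1/2: Σ (a_n^2+b_n^2) = 3/2.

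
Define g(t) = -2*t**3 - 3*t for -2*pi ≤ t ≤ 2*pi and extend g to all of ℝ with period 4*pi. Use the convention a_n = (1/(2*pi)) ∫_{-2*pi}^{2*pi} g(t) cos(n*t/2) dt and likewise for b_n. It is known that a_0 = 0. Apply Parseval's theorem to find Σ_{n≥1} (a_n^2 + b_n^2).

Parseval: a_0^2/2 + Σ_{n≥1} (a_n^2+b_n^2) = (1/(2*pi)) ∫_{-2*pi}^{2*pi} g(t)^2 dt = 8*pi**2*(105 + 336*pi**2 + 320*pi**4)/35.
Subtract a_0^2/2 = 0: Σ (a_n^2+b_n^2) = 8*pi**2*(105 + 336*pi**2 + 320*pi**4)/35.

8*pi**2*(105 + 336*pi**2 + 320*pi**4)/35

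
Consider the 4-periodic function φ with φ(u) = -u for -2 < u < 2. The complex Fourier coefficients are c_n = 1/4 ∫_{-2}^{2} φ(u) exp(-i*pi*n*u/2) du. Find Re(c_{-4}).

0

Since φ is real-valued, Re(c_{-4}) = 1/4 ∫_{-2}^{2} φ(u) cos(-2*pi*u) du = a_{4}/2.
(φ is odd, so the integrand is odd over a symmetric interval and the integral vanishes.)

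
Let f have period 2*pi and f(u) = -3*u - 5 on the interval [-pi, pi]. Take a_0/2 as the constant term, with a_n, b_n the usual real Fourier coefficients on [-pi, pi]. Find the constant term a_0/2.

a_0 = 1/pi ∫_{-pi}^{pi} f(u) du = 1/pi · (-10*pi) = -10.
So the constant term a_0/2 = -5.

-5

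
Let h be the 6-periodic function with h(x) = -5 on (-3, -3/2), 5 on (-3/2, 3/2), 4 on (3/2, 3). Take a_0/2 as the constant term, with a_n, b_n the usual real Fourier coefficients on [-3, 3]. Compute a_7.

-11/(7*pi)

a_7 = 1/3 ∫_{-3}^{3} h(x) cos(7*pi*x/3) dx.
Split the integral at the breakpoints.
Directly, an antiderivative of (-5) cos(7*pi*x/3) is -15*sin(7*pi*x/3)/(7*pi); evaluating from -3 to -3/2: ∫_{-3}^{-3/2} (-5) cos(7*pi*x/3) dx = (-15/(7*pi)) - (0) = -15/(7*pi).
Directly, an antiderivative of (5) cos(7*pi*x/3) is 15*sin(7*pi*x/3)/(7*pi); evaluating from -3/2 to 3/2: ∫_{-3/2}^{3/2} (5) cos(7*pi*x/3) dx = (-15/(7*pi)) - (15/(7*pi)) = -30/(7*pi).
Directly, an antiderivative of (4) cos(7*pi*x/3) is 12*sin(7*pi*x/3)/(7*pi); evaluating from 3/2 to 3: ∫_{3/2}^{3} (4) cos(7*pi*x/3) dx = (0) - (-12/(7*pi)) = 12/(7*pi).
Summing the pieces and multiplying by (1/3) gives a_7 = -11/(7*pi).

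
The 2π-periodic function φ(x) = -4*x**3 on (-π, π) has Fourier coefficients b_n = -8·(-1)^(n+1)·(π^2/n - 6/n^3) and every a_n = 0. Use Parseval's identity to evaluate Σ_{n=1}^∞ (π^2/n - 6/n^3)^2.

Parseval: Σ b_n^2 = (1/π) ∫_{-π}^{π} φ(x)^2 dx = 32*pi**6/7.
b_n^2 = 64·(π^2/n - 6/n^3)^2, so the sum equals (32*pi**6/7)/64 = pi**6/14.

pi**6/14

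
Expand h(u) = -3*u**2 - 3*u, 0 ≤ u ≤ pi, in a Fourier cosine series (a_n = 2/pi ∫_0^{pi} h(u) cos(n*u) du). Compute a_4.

-3/4

a_4 = 2/pi ∫_0^{pi} (-3*u**2 - 3*u) cos(4*u) du.
Integrating by parts twice (tabular method), an antiderivative of (-3*u**2 - 3*u) cos(4*u) is -3*u**2*sin(4*u)/4 - 3*u*sin(4*u)/4 - 3*u*cos(4*u)/8 + 3*sin(4*u)/32 - 3*cos(4*u)/16; evaluating from 0 to pi: ∫_{0}^{pi} (-3*u**2 - 3*u) cos(4*u) du = (-3*pi/8 - 3/16) - (-3/16) = -3*pi/8.
Hence a_4 = (2/pi)·(-3*pi/8) = -3/4.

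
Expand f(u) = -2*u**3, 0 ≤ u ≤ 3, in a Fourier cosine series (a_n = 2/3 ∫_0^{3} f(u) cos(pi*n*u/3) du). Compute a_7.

324*(-4 + 49*pi**2)/(2401*pi**4)

a_7 = 2/3 ∫_0^{3} (-2*u**3) cos(7*pi*u/3) du.
Integrating by parts three times (tabular method), an antiderivative of (-2*u**3) cos(7*pi*u/3) is -6*u**3*sin(7*pi*u/3)/(7*pi) - 54*u**2*cos(7*pi*u/3)/(49*pi**2) + 324*u*sin(7*pi*u/3)/(343*pi**3) + 972*cos(7*pi*u/3)/(2401*pi**4); evaluating from 0 to 3: ∫_{0}^{3} (-2*u**3) cos(7*pi*u/3) du = (486*(-2 + 49*pi**2)/(2401*pi**4)) - (972/(2401*pi**4)) = 486*(-4 + 49*pi**2)/(2401*pi**4).
Hence a_7 = (2/3)·(486*(-4 + 49*pi**2)/(2401*pi**4)) = 324*(-4 + 49*pi**2)/(2401*pi**4).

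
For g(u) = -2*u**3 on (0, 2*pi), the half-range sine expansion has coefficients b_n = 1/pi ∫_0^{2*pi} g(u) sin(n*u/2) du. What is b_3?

64/9 - 32*pi**2/3

b_3 = 1/pi ∫_0^{2*pi} (-2*u**3) sin(3*u/2) du.
Integrating by parts three times (tabular method), an antiderivative of (-2*u**3) sin(3*u/2) is 4*u**3*cos(3*u/2)/3 - 8*u**2*sin(3*u/2)/3 - 32*u*cos(3*u/2)/9 + 64*sin(3*u/2)/27; evaluating from 0 to 2*pi: ∫_{0}^{2*pi} (-2*u**3) sin(3*u/2) du = (32*pi*(2 - 3*pi**2)/9) - (0) = 32*pi*(2 - 3*pi**2)/9.
Hence b_3 = (1/pi)·(32*pi*(2 - 3*pi**2)/9) = 64/9 - 32*pi**2/3.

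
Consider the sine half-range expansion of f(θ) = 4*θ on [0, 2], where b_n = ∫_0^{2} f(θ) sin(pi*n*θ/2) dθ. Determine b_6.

-8/(3*pi)

b_6 = ∫_0^{2} (4*θ) sin(3*pi*θ) dθ.
Integrating by parts (boundary term plus one more integral), an antiderivative of (4*θ) sin(3*pi*θ) is -4*θ*cos(3*pi*θ)/(3*pi) + 4*sin(3*pi*θ)/(9*pi**2); evaluating from 0 to 2: ∫_{0}^{2} (4*θ) sin(3*pi*θ) dθ = (-8/(3*pi)) - (0) = -8/(3*pi).
Hence b_6 = -8/(3*pi).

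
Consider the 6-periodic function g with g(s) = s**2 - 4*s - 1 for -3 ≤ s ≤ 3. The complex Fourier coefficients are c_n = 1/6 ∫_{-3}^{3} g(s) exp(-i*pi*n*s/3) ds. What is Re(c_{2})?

Since g is real-valued, Re(c_{2}) = 1/6 ∫_{-3}^{3} g(s) cos(2*pi*s/3) ds = a_{2}/2.
Integrating by parts twice (tabular method), an antiderivative of (s**2 - 4*s - 1) cos(2*pi*s/3) is 3*s**2*sin(2*pi*s/3)/(2*pi) - 6*s*sin(2*pi*s/3)/pi + 9*s*cos(2*pi*s/3)/(2*pi**2) - 3*sin(2*pi*s/3)/(2*pi) - 27*sin(2*pi*s/3)/(4*pi**3) - 9*cos(2*pi*s/3)/pi**2; evaluating from -3 to 3: ∫_{-3}^{3} (s**2 - 4*s - 1) cos(2*pi*s/3) ds = (9/(2*pi**2)) - (-45/(2*pi**2)) = 27/pi**2.
Hence Re(c_{2}) = (1/6)·(27/pi**2) = 9/(2*pi**2).

9/(2*pi**2)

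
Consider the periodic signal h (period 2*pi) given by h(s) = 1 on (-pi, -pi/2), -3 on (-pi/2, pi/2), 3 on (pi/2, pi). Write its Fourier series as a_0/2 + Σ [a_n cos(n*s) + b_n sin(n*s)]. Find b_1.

b_1 = 1/pi ∫_{-pi}^{pi} h(s) sin(s) ds.
Split the integral at the breakpoints.
Directly, an antiderivative of (1) sin(s) is -cos(s); evaluating from -pi to -pi/2: ∫_{-pi}^{-pi/2} (1) sin(s) ds = (0) - (1) = -1.
Directly, an antiderivative of (-3) sin(s) is 3*cos(s); evaluating from -pi/2 to pi/2: ∫_{-pi/2}^{pi/2} (-3) sin(s) ds = (0) - (0) = 0.
Directly, an antiderivative of (3) sin(s) is -3*cos(s); evaluating from pi/2 to pi: ∫_{pi/2}^{pi} (3) sin(s) ds = (3) - (0) = 3.
Summing the pieces and multiplying by (1/pi) gives b_1 = 2/pi.

2/pi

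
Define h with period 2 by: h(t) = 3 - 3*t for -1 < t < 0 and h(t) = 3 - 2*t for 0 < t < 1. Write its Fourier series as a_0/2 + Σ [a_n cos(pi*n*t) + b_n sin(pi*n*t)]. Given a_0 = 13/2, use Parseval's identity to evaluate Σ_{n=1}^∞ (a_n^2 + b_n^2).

101/24

Parseval: a_0^2/2 + Σ_{n≥1} (a_n^2+b_n^2) = ∫_{-1}^{1} h(t)^2 dt = 76/3.
Subtract a_0^2/2 = 169/8: Σ (a_n^2+b_n^2) = 101/24.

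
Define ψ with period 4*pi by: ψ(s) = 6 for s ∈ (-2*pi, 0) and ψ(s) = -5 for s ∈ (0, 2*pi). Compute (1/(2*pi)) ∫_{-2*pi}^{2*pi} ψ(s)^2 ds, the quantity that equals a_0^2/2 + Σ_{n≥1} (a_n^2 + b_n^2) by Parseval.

(1/(2*pi)) ∫_{-2*pi}^{2*pi} ψ(s)^2 ds = (1/(2*pi)) · (122*pi) = 61.

61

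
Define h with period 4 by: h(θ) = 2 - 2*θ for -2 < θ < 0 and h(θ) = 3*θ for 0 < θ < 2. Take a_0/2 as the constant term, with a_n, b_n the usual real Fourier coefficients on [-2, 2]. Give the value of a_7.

a_7 = 1/2 ∫_{-2}^{2} h(θ) cos(7*pi*θ/2) dθ.
Split the integral at the breakpoints.
Integrating by parts (boundary term plus one more integral), an antiderivative of (2 - 2*θ) cos(7*pi*θ/2) is -4*θ*sin(7*pi*θ/2)/(7*pi) + 4*sin(7*pi*θ/2)/(7*pi) - 8*cos(7*pi*θ/2)/(49*pi**2); evaluating from -2 to 0: ∫_{-2}^{0} (2 - 2*θ) cos(7*pi*θ/2) dθ = (-8/(49*pi**2)) - (8/(49*pi**2)) = -16/(49*pi**2).
Integrating by parts (boundary term plus one more integral), an antiderivative of (3*θ) cos(7*pi*θ/2) is 6*θ*sin(7*pi*θ/2)/(7*pi) + 12*cos(7*pi*θ/2)/(49*pi**2); evaluating from 0 to 2: ∫_{0}^{2} (3*θ) cos(7*pi*θ/2) dθ = (-12/(49*pi**2)) - (12/(49*pi**2)) = -24/(49*pi**2).
Summing the pieces and multiplying by (1/2) gives a_7 = -20/(49*pi**2).

-20/(49*pi**2)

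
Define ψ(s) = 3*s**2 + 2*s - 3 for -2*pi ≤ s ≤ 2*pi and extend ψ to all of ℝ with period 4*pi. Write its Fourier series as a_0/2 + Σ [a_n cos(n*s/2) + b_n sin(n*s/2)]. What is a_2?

12

a_2 = (1/(2*pi)) ∫_{-2*pi}^{2*pi} ψ(s) cos(s) ds.
Integrating by parts twice (tabular method), an antiderivative of (3*s**2 + 2*s - 3) cos(s) is 3*s**2*sin(s) + 2*s*sin(s) + 6*s*cos(s) - 9*sin(s) + 2*cos(s); evaluating from -2*pi to 2*pi: ∫_{-2*pi}^{2*pi} (3*s**2 + 2*s - 3) cos(s) ds = (2 + 12*pi) - (2 - 12*pi) = 24*pi.
Hence a_2 = (1/(2*pi))·(24*pi) = 12.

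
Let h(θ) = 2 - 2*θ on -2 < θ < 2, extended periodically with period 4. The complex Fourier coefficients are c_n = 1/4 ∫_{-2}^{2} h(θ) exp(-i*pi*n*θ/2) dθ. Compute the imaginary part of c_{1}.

4/pi

Since h is real-valued, Im(c_{1}) = -1/4 ∫_{-2}^{2} h(θ) sin(pi*θ/2) dθ = -b_{1}/2.
Integrating by parts (boundary term plus one more integral), an antiderivative of (2 - 2*θ) sin(pi*θ/2) is 4*θ*cos(pi*θ/2)/pi - 8*sin(pi*θ/2)/pi**2 - 4*cos(pi*θ/2)/pi; evaluating from -2 to 2: ∫_{-2}^{2} (2 - 2*θ) sin(pi*θ/2) dθ = (-4/pi) - (12/pi) = -16/pi.
Hence Im(c_{1}) = (-1/4)·(-16/pi) = 4/pi.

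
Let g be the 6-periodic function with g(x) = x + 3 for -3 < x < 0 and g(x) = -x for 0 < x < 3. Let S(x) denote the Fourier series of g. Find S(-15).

x = -15 differs from x = -3 by -2 full period(s), and the series is 6-periodic.
At x = -3 the one-sided limits are g(-3^-) = -3 and g(-3^+) = 0.
By Dirichlet's theorem the series converges to their average, [(-3) + (0)]/2 = -3/2.

-3/2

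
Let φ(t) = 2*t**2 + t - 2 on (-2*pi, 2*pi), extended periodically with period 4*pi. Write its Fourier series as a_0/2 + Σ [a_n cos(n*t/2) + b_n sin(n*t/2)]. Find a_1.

-32

a_1 = (1/(2*pi)) ∫_{-2*pi}^{2*pi} φ(t) cos(t/2) dt.
Integrating by parts twice (tabular method), an antiderivative of (2*t**2 + t - 2) cos(t/2) is 4*t**2*sin(t/2) + 2*t*sin(t/2) + 16*t*cos(t/2) - 36*sin(t/2) + 4*cos(t/2); evaluating from -2*pi to 2*pi: ∫_{-2*pi}^{2*pi} (2*t**2 + t - 2) cos(t/2) dt = (-32*pi - 4) - (-4 + 32*pi) = -64*pi.
Hence a_1 = (1/(2*pi))·(-64*pi) = -32.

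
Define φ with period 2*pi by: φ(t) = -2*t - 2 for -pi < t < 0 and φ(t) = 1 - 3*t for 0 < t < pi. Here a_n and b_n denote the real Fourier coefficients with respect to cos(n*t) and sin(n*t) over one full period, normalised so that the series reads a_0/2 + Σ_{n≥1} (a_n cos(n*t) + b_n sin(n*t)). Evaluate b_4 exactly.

5/4

b_4 = 1/pi ∫_{-pi}^{pi} φ(t) sin(4*t) dt.
Split the integral at the breakpoints.
Integrating by parts (boundary term plus one more integral), an antiderivative of (-2*t - 2) sin(4*t) is t*cos(4*t)/2 - sin(4*t)/8 + cos(4*t)/2; evaluating from -pi to 0: ∫_{-pi}^{0} (-2*t - 2) sin(4*t) dt = (1/2) - (1/2 - pi/2) = pi/2.
Integrating by parts (boundary term plus one more integral), an antiderivative of (1 - 3*t) sin(4*t) is 3*t*cos(4*t)/4 - 3*sin(4*t)/16 - cos(4*t)/4; evaluating from 0 to pi: ∫_{0}^{pi} (1 - 3*t) sin(4*t) dt = (-1/4 + 3*pi/4) - (-1/4) = 3*pi/4.
Summing the pieces and multiplying by (1/pi) gives b_4 = 5/4.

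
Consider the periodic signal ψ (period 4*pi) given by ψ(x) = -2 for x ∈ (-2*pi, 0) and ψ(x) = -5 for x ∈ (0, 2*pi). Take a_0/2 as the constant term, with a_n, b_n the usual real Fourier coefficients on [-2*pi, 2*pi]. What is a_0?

-7

a_0 = (1/(2*pi)) ∫_{-2*pi}^{2*pi} ψ(x) dx = (1/(2*pi)) · (-14*pi) = -7.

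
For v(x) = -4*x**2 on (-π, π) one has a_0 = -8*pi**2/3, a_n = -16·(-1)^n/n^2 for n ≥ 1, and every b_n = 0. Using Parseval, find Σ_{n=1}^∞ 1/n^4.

pi**4/90

Parseval: a_0^2/2 + Σ a_n^2 = (1/π) ∫_{-π}^{π} v(x)^2 dx = 32*pi**4/5.
Subtract a_0^2/2 = 32*pi**4/9: Σ a_n^2 = 128*pi**4/45.
Since a_n^2 = 256/n^4, Σ 1/n^4 = pi**4/90.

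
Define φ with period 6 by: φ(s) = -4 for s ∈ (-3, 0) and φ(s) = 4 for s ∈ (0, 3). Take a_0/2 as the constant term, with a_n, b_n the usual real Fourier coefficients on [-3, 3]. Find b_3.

16/(3*pi)

b_3 = 1/3 ∫_{-3}^{3} φ(s) sin(pi*s) ds.
φ is odd and sin(pi*s) is odd, so the integrand is even and b_3 = 2/3 ∫_0^{3} φ(s) sin(pi*s) ds.
Directly, an antiderivative of (4) sin(pi*s) is -4*cos(pi*s)/pi; evaluating from 0 to 3: ∫_{0}^{3} (4) sin(pi*s) ds = (4/pi) - (-4/pi) = 8/pi.
Hence b_3 = (2/3)·(8/pi) = 16/(3*pi).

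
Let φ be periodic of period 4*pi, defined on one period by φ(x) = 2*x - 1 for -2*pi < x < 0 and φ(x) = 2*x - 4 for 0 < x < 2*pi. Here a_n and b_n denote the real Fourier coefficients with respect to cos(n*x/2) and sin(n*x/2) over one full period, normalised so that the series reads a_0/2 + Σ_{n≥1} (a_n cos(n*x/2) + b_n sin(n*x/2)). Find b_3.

8/3 - 2/pi

b_3 = (1/(2*pi)) ∫_{-2*pi}^{2*pi} φ(x) sin(3*x/2) dx.
Split the integral at the breakpoints.
Integrating by parts (boundary term plus one more integral), an antiderivative of (2*x - 1) sin(3*x/2) is -4*x*cos(3*x/2)/3 + 8*sin(3*x/2)/9 + 2*cos(3*x/2)/3; evaluating from -2*pi to 0: ∫_{-2*pi}^{0} (2*x - 1) sin(3*x/2) dx = (2/3) - (-8*pi/3 - 2/3) = 4/3 + 8*pi/3.
Integrating by parts (boundary term plus one more integral), an antiderivative of (2*x - 4) sin(3*x/2) is -4*x*cos(3*x/2)/3 + 8*sin(3*x/2)/9 + 8*cos(3*x/2)/3; evaluating from 0 to 2*pi: ∫_{0}^{2*pi} (2*x - 4) sin(3*x/2) dx = (-8/3 + 8*pi/3) - (8/3) = -16/3 + 8*pi/3.
Summing the pieces and multiplying by (1/(2*pi)) gives b_3 = 8/3 - 2/pi.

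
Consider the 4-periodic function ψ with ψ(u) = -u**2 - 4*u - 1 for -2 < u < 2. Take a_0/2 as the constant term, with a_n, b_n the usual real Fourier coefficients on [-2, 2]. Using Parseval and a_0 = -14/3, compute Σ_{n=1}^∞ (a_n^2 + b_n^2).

Parseval: a_0^2/2 + Σ_{n≥1} (a_n^2+b_n^2) = 1/2 ∫_{-2}^{2} ψ(u)^2 du = 282/5.
Subtract a_0^2/2 = 98/9: Σ (a_n^2+b_n^2) = 2048/45.

2048/45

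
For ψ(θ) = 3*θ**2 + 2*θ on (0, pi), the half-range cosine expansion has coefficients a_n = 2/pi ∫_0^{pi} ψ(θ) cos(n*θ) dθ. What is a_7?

a_7 = 2/pi ∫_0^{pi} (3*θ**2 + 2*θ) cos(7*θ) dθ.
Integrating by parts twice (tabular method), an antiderivative of (3*θ**2 + 2*θ) cos(7*θ) is 3*θ**2*sin(7*θ)/7 + 2*θ*sin(7*θ)/7 + 6*θ*cos(7*θ)/49 - 6*sin(7*θ)/343 + 2*cos(7*θ)/49; evaluating from 0 to pi: ∫_{0}^{pi} (3*θ**2 + 2*θ) cos(7*θ) dθ = (-6*pi/49 - 2/49) - (2/49) = -6*pi/49 - 4/49.
Hence a_7 = (2/pi)·(-6*pi/49 - 4/49) = 4*(-3*pi - 2)/(49*pi).

4*(-3*pi - 2)/(49*pi)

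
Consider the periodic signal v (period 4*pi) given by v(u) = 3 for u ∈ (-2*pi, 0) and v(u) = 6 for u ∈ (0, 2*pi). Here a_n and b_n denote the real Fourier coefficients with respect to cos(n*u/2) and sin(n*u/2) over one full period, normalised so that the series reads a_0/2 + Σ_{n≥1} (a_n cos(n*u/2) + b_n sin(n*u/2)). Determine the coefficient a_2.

a_2 = (1/(2*pi)) ∫_{-2*pi}^{2*pi} v(u) cos(u) du.
Split the integral at the breakpoints.
Directly, an antiderivative of (3) cos(u) is 3*sin(u); evaluating from -2*pi to 0: ∫_{-2*pi}^{0} (3) cos(u) du = (0) - (0) = 0.
Directly, an antiderivative of (6) cos(u) is 6*sin(u); evaluating from 0 to 2*pi: ∫_{0}^{2*pi} (6) cos(u) du = (0) - (0) = 0.
Summing the pieces and multiplying by (1/(2*pi)) gives a_2 = 0.

0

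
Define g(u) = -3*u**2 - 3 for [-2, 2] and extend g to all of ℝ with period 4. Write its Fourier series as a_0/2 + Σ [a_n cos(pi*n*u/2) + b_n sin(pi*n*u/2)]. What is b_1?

b_1 = 1/2 ∫_{-2}^{2} g(u) sin(pi*u/2) du.
g is even and sin(pi*u/2) is odd, so the integrand is odd over a symmetric interval and the integral vanishes.

0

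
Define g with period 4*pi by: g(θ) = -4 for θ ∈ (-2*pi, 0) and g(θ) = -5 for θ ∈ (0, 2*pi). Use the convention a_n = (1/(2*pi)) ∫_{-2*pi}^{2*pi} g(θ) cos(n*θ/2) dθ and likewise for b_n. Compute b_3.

b_3 = (1/(2*pi)) ∫_{-2*pi}^{2*pi} g(θ) sin(3*θ/2) dθ.
Split the integral at the breakpoints.
Directly, an antiderivative of (-4) sin(3*θ/2) is 8*cos(3*θ/2)/3; evaluating from -2*pi to 0: ∫_{-2*pi}^{0} (-4) sin(3*θ/2) dθ = (8/3) - (-8/3) = 16/3.
Directly, an antiderivative of (-5) sin(3*θ/2) is 10*cos(3*θ/2)/3; evaluating from 0 to 2*pi: ∫_{0}^{2*pi} (-5) sin(3*θ/2) dθ = (-10/3) - (10/3) = -20/3.
Summing the pieces and multiplying by (1/(2*pi)) gives b_3 = -2/(3*pi).

-2/(3*pi)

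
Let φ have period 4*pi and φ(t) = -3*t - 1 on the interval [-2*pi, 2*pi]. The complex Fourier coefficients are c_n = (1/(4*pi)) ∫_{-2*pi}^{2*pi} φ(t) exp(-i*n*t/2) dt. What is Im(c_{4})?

Since φ is real-valued, Im(c_{4}) = -(1/(4*pi)) ∫_{-2*pi}^{2*pi} φ(t) sin(2*t) dt = -b_{4}/2.
Integrating by parts (boundary term plus one more integral), an antiderivative of (-3*t - 1) sin(2*t) is 3*t*cos(2*t)/2 - 3*sin(2*t)/4 + cos(2*t)/2; evaluating from -2*pi to 2*pi: ∫_{-2*pi}^{2*pi} (-3*t - 1) sin(2*t) dt = (1/2 + 3*pi) - (1/2 - 3*pi) = 6*pi.
Hence Im(c_{4}) = (-1/(4*pi))·(6*pi) = -3/2.

-3/2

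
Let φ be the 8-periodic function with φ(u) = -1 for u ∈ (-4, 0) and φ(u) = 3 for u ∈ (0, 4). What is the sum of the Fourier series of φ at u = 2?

3

φ is continuous at u = 2 with value 3, so the series converges to 3 there.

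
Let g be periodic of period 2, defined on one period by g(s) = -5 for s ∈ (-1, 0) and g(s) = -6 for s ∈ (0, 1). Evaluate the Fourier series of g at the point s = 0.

At s = 0 the one-sided limits are g(0^-) = -5 and g(0^+) = -6.
By Dirichlet's theorem the series converges to their average, [(-5) + (-6)]/2 = -11/2.

-11/2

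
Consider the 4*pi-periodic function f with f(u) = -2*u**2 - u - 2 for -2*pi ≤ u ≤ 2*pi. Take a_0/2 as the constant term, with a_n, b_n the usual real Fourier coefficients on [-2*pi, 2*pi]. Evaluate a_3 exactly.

a_3 = (1/(2*pi)) ∫_{-2*pi}^{2*pi} f(u) cos(3*u/2) du.
Integrating by parts twice (tabular method), an antiderivative of (-2*u**2 - u - 2) cos(3*u/2) is -4*u**2*sin(3*u/2)/3 - 2*u*sin(3*u/2)/3 - 16*u*cos(3*u/2)/9 - 4*sin(3*u/2)/27 - 4*cos(3*u/2)/9; evaluating from -2*pi to 2*pi: ∫_{-2*pi}^{2*pi} (-2*u**2 - u - 2) cos(3*u/2) du = (4/9 + 32*pi/9) - (4/9 - 32*pi/9) = 64*pi/9.
Hence a_3 = (1/(2*pi))·(64*pi/9) = 32/9.

32/9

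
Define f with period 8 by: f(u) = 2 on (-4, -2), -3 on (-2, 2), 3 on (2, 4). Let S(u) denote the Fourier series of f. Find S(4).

At u = 4 the one-sided limits are f(4^-) = 3 and f(4^+) = 2.
By Dirichlet's theorem the series converges to their average, [(3) + (2)]/2 = 5/2.

5/2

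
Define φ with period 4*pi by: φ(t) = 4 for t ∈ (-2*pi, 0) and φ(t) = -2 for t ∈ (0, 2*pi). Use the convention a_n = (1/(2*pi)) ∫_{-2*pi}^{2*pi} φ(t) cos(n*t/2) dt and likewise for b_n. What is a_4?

0

a_4 = (1/(2*pi)) ∫_{-2*pi}^{2*pi} φ(t) cos(2*t) dt.
Split the integral at the breakpoints.
Directly, an antiderivative of (4) cos(2*t) is 2*sin(2*t); evaluating from -2*pi to 0: ∫_{-2*pi}^{0} (4) cos(2*t) dt = (0) - (0) = 0.
Directly, an antiderivative of (-2) cos(2*t) is -sin(2*t); evaluating from 0 to 2*pi: ∫_{0}^{2*pi} (-2) cos(2*t) dt = (0) - (0) = 0.
Summing the pieces and multiplying by (1/(2*pi)) gives a_4 = 0.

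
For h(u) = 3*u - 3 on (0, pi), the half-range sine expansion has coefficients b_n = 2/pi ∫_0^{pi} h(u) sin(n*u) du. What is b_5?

6*(-2 + pi)/(5*pi)

b_5 = 2/pi ∫_0^{pi} (3*u - 3) sin(5*u) du.
Integrating by parts (boundary term plus one more integral), an antiderivative of (3*u - 3) sin(5*u) is -3*u*cos(5*u)/5 + 3*sin(5*u)/25 + 3*cos(5*u)/5; evaluating from 0 to pi: ∫_{0}^{pi} (3*u - 3) sin(5*u) du = (-3/5 + 3*pi/5) - (3/5) = -6/5 + 3*pi/5.
Hence b_5 = (2/pi)·(-6/5 + 3*pi/5) = 6*(-2 + pi)/(5*pi).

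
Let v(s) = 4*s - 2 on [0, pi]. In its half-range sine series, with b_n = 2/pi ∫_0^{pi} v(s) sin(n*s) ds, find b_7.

b_7 = 2/pi ∫_0^{pi} (4*s - 2) sin(7*s) ds.
Integrating by parts (boundary term plus one more integral), an antiderivative of (4*s - 2) sin(7*s) is -4*s*cos(7*s)/7 + 4*sin(7*s)/49 + 2*cos(7*s)/7; evaluating from 0 to pi: ∫_{0}^{pi} (4*s - 2) sin(7*s) ds = (-2/7 + 4*pi/7) - (2/7) = -4/7 + 4*pi/7.
Hence b_7 = (2/pi)·(-4/7 + 4*pi/7) = 8*(-1 + pi)/(7*pi).

8*(-1 + pi)/(7*pi)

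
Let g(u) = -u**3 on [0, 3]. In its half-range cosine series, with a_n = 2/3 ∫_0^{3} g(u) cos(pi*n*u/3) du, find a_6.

-9/(2*pi**2)

a_6 = 2/3 ∫_0^{3} (-u**3) cos(2*pi*u) du.
Integrating by parts three times (tabular method), an antiderivative of (-u**3) cos(2*pi*u) is -u**3*sin(2*pi*u)/(2*pi) - 3*u**2*cos(2*pi*u)/(4*pi**2) + 3*u*sin(2*pi*u)/(4*pi**3) + 3*cos(2*pi*u)/(8*pi**4); evaluating from 0 to 3: ∫_{0}^{3} (-u**3) cos(2*pi*u) du = (3*(1 - 18*pi**2)/(8*pi**4)) - (3/(8*pi**4)) = -27/(4*pi**2).
Hence a_6 = (2/3)·(-27/(4*pi**2)) = -9/(2*pi**2).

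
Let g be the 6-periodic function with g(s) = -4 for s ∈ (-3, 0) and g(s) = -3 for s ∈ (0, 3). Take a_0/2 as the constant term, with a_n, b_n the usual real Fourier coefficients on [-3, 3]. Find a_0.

a_0 = 1/3 ∫_{-3}^{3} g(s) ds = 1/3 · (-21) = -7.

-7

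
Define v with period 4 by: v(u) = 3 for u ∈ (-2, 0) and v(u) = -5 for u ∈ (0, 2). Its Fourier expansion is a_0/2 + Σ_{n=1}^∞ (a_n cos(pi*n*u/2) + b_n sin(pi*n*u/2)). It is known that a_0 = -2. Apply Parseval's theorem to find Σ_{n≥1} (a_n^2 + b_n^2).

Parseval: a_0^2/2 + Σ_{n≥1} (a_n^2+b_n^2) = 1/2 ∫_{-2}^{2} v(u)^2 du = 34.
Subtract a_0^2/2 = 2: Σ (a_n^2+b_n^2) = 32.

32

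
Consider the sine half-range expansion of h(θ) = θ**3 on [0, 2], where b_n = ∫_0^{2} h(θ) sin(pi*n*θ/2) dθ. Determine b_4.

-4/pi + 3/(2*pi**3)

b_4 = ∫_0^{2} (θ**3) sin(2*pi*θ) dθ.
Integrating by parts three times (tabular method), an antiderivative of (θ**3) sin(2*pi*θ) is -θ**3*cos(2*pi*θ)/(2*pi) + 3*θ**2*sin(2*pi*θ)/(4*pi**2) + 3*θ*cos(2*pi*θ)/(4*pi**3) - 3*sin(2*pi*θ)/(8*pi**4); evaluating from 0 to 2: ∫_{0}^{2} (θ**3) sin(2*pi*θ) dθ = (-4/pi + 3/(2*pi**3)) - (0) = -4/pi + 3/(2*pi**3).
Hence b_4 = -4/pi + 3/(2*pi**3).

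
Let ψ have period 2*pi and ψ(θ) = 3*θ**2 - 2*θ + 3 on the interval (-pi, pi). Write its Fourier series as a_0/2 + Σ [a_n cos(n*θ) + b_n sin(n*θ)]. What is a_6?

1/3

a_6 = 1/pi ∫_{-pi}^{pi} ψ(θ) cos(6*θ) dθ.
Integrating by parts twice (tabular method), an antiderivative of (3*θ**2 - 2*θ + 3) cos(6*θ) is θ**2*sin(6*θ)/2 - θ*sin(6*θ)/3 + θ*cos(6*θ)/6 + 17*sin(6*θ)/36 - cos(6*θ)/18; evaluating from -pi to pi: ∫_{-pi}^{pi} (3*θ**2 - 2*θ + 3) cos(6*θ) dθ = (-1/18 + pi/6) - (-pi/6 - 1/18) = pi/3.
Hence a_6 = (1/pi)·(pi/3) = 1/3.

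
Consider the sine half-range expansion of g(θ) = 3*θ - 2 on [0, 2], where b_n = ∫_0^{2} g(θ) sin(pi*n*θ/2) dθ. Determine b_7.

b_7 = ∫_0^{2} (3*θ - 2) sin(7*pi*θ/2) dθ.
Integrating by parts (boundary term plus one more integral), an antiderivative of (3*θ - 2) sin(7*pi*θ/2) is -6*θ*cos(7*pi*θ/2)/(7*pi) + 12*sin(7*pi*θ/2)/(49*pi**2) + 4*cos(7*pi*θ/2)/(7*pi); evaluating from 0 to 2: ∫_{0}^{2} (3*θ - 2) sin(7*pi*θ/2) dθ = (8/(7*pi)) - (4/(7*pi)) = 4/(7*pi).
Hence b_7 = 4/(7*pi).

4/(7*pi)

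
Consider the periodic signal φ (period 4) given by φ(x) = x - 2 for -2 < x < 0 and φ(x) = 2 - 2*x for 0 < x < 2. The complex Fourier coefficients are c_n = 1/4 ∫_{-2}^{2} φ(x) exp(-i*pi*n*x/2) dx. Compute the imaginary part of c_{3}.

-1/pi

Since φ is real-valued, Im(c_{3}) = -1/4 ∫_{-2}^{2} φ(x) sin(3*pi*x/2) dx = -b_{3}/2.
Split the integral at the breakpoints.
Integrating by parts (boundary term plus one more integral), an antiderivative of (x - 2) sin(3*pi*x/2) is -2*x*cos(3*pi*x/2)/(3*pi) + 4*sin(3*pi*x/2)/(9*pi**2) + 4*cos(3*pi*x/2)/(3*pi); evaluating from -2 to 0: ∫_{-2}^{0} (x - 2) sin(3*pi*x/2) dx = (4/(3*pi)) - (-8/(3*pi)) = 4/pi.
Integrating by parts (boundary term plus one more integral), an antiderivative of (2 - 2*x) sin(3*pi*x/2) is 4*x*cos(3*pi*x/2)/(3*pi) - 8*sin(3*pi*x/2)/(9*pi**2) - 4*cos(3*pi*x/2)/(3*pi); evaluating from 0 to 2: ∫_{0}^{2} (2 - 2*x) sin(3*pi*x/2) dx = (-4/(3*pi)) - (-4/(3*pi)) = 0.
So ∫_{-2}^{2} φ(x) sin(3*pi*x/2) dx = 4/pi.
Hence Im(c_{3}) = (-1/4)·(4/pi) = -1/pi.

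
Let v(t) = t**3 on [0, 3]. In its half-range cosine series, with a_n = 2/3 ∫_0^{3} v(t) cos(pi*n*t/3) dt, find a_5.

162*(4 - 25*pi**2)/(625*pi**4)

a_5 = 2/3 ∫_0^{3} (t**3) cos(5*pi*t/3) dt.
Integrating by parts three times (tabular method), an antiderivative of (t**3) cos(5*pi*t/3) is 3*t**3*sin(5*pi*t/3)/(5*pi) + 27*t**2*cos(5*pi*t/3)/(25*pi**2) - 162*t*sin(5*pi*t/3)/(125*pi**3) - 486*cos(5*pi*t/3)/(625*pi**4); evaluating from 0 to 3: ∫_{0}^{3} (t**3) cos(5*pi*t/3) dt = (243*(2 - 25*pi**2)/(625*pi**4)) - (-486/(625*pi**4)) = 243*(4 - 25*pi**2)/(625*pi**4).
Hence a_5 = (2/3)·(243*(4 - 25*pi**2)/(625*pi**4)) = 162*(4 - 25*pi**2)/(625*pi**4).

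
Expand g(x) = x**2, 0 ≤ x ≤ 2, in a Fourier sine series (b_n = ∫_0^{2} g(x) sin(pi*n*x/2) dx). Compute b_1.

b_1 = ∫_0^{2} (x**2) sin(pi*x/2) dx.
Integrating by parts twice (tabular method), an antiderivative of (x**2) sin(pi*x/2) is -2*x**2*cos(pi*x/2)/pi + 8*x*sin(pi*x/2)/pi**2 + 16*cos(pi*x/2)/pi**3; evaluating from 0 to 2: ∫_{0}^{2} (x**2) sin(pi*x/2) dx = (-16/pi**3 + 8/pi) - (16/pi**3) = -32/pi**3 + 8/pi.
Hence b_1 = -32/pi**3 + 8/pi.

-32/pi**3 + 8/pi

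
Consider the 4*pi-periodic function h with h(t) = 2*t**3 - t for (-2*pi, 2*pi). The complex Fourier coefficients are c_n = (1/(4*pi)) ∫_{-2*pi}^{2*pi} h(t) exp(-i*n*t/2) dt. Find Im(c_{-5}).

Since h is real-valued, Im(c_{-5}) = -(1/(4*pi)) ∫_{-2*pi}^{2*pi} h(t) sin(-5*t/2) dt = b_{5}/2.
h is odd and sin(-5*t/2) is odd, so the integrand is even: ∫_{-2*pi}^{2*pi} h(t) sin(-5*t/2) dt = 2∫_0^{2*pi} h(t) sin(-5*t/2) dt.
Integrating by parts three times (tabular method), an antiderivative of (2*t**3 - t) sin(-5*t/2) is 4*t**3*cos(5*t/2)/5 - 24*t**2*sin(5*t/2)/25 - 146*t*cos(5*t/2)/125 + 292*sin(5*t/2)/625; evaluating from 0 to 2*pi: ∫_{0}^{2*pi} (2*t**3 - t) sin(-5*t/2) dt = (4*pi*(73 - 200*pi**2)/125) - (0) = 4*pi*(73 - 200*pi**2)/125.
So ∫_{-2*pi}^{2*pi} h(t) sin(-5*t/2) dt = 8*pi*(73 - 200*pi**2)/125.
Hence Im(c_{-5}) = (-1/(4*pi))·(8*pi*(73 - 200*pi**2)/125) = -146/125 + 16*pi**2/5.

-146/125 + 16*pi**2/5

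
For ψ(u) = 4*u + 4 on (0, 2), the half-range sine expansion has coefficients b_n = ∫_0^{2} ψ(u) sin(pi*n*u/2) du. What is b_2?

b_2 = ∫_0^{2} (4*u + 4) sin(pi*u) du.
Integrating by parts (boundary term plus one more integral), an antiderivative of (4*u + 4) sin(pi*u) is -4*u*cos(pi*u)/pi + 4*sin(pi*u)/pi**2 - 4*cos(pi*u)/pi; evaluating from 0 to 2: ∫_{0}^{2} (4*u + 4) sin(pi*u) du = (-12/pi) - (-4/pi) = -8/pi.
Hence b_2 = -8/pi.

-8/pi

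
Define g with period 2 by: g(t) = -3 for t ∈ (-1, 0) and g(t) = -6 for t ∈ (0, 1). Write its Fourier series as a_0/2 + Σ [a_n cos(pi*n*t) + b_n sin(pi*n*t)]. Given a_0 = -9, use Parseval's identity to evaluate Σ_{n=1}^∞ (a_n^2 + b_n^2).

9/2

Parseval: a_0^2/2 + Σ_{n≥1} (a_n^2+b_n^2) = ∫_{-1}^{1} g(t)^2 dt = 45.
Subtract a_0^2/2 = 81/2: Σ (a_n^2+b_n^2) = 9/2.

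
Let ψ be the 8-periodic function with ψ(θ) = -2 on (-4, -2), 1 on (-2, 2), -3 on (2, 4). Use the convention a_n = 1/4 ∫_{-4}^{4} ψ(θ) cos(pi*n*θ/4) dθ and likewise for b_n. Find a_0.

a_0 = 1/4 ∫_{-4}^{4} ψ(θ) dθ = 1/4 · (-6) = -3/2.

-3/2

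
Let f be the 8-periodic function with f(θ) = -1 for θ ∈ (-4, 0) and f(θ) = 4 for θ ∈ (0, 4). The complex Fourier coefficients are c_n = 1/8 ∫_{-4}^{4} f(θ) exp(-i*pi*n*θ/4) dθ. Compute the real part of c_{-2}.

Since f is real-valued, Re(c_{-2}) = 1/8 ∫_{-4}^{4} f(θ) cos(-pi*θ/2) dθ = a_{2}/2.
Split the integral at the breakpoints.
Directly, an antiderivative of (-1) cos(-pi*θ/2) is -2*sin(pi*θ/2)/pi; evaluating from -4 to 0: ∫_{-4}^{0} (-1) cos(-pi*θ/2) dθ = (0) - (0) = 0.
Directly, an antiderivative of (4) cos(-pi*θ/2) is 8*sin(pi*θ/2)/pi; evaluating from 0 to 4: ∫_{0}^{4} (4) cos(-pi*θ/2) dθ = (0) - (0) = 0.
So ∫_{-4}^{4} f(θ) cos(-pi*θ/2) dθ = 0.
Hence Re(c_{-2}) = (1/8)·(0) = 0.

0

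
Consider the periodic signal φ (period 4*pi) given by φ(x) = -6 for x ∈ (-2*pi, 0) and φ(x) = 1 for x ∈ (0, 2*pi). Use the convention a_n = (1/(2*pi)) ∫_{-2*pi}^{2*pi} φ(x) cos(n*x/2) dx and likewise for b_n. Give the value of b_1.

b_1 = (1/(2*pi)) ∫_{-2*pi}^{2*pi} φ(x) sin(x/2) dx.
Split the integral at the breakpoints.
Directly, an antiderivative of (-6) sin(x/2) is 12*cos(x/2); evaluating from -2*pi to 0: ∫_{-2*pi}^{0} (-6) sin(x/2) dx = (12) - (-12) = 24.
Directly, an antiderivative of (1) sin(x/2) is -2*cos(x/2); evaluating from 0 to 2*pi: ∫_{0}^{2*pi} (1) sin(x/2) dx = (2) - (-2) = 4.
Summing the pieces and multiplying by (1/(2*pi)) gives b_1 = 14/pi.

14/pi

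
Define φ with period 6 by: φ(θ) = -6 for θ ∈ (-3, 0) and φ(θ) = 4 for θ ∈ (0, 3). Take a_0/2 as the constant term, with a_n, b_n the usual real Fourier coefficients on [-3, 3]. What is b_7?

b_7 = 1/3 ∫_{-3}^{3} φ(θ) sin(7*pi*θ/3) dθ.
Split the integral at the breakpoints.
Directly, an antiderivative of (-6) sin(7*pi*θ/3) is 18*cos(7*pi*θ/3)/(7*pi); evaluating from -3 to 0: ∫_{-3}^{0} (-6) sin(7*pi*θ/3) dθ = (18/(7*pi)) - (-18/(7*pi)) = 36/(7*pi).
Directly, an antiderivative of (4) sin(7*pi*θ/3) is -12*cos(7*pi*θ/3)/(7*pi); evaluating from 0 to 3: ∫_{0}^{3} (4) sin(7*pi*θ/3) dθ = (12/(7*pi)) - (-12/(7*pi)) = 24/(7*pi).
Summing the pieces and multiplying by (1/3) gives b_7 = 20/(7*pi).

20/(7*pi)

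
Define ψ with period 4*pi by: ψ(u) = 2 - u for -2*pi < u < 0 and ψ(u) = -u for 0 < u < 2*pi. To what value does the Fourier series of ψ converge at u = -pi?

2 + pi

ψ is continuous at u = -pi with value 2 + pi, so the series converges to 2 + pi there.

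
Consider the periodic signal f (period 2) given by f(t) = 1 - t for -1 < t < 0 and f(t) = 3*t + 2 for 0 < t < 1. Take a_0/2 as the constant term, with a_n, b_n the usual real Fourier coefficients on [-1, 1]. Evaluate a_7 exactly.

-8/(49*pi**2)

a_7 = ∫_{-1}^{1} f(t) cos(7*pi*t) dt.
Split the integral at the breakpoints.
Integrating by parts (boundary term plus one more integral), an antiderivative of (1 - t) cos(7*pi*t) is -t*sin(7*pi*t)/(7*pi) + sin(7*pi*t)/(7*pi) - cos(7*pi*t)/(49*pi**2); evaluating from -1 to 0: ∫_{-1}^{0} (1 - t) cos(7*pi*t) dt = (-1/(49*pi**2)) - (1/(49*pi**2)) = -2/(49*pi**2).
Integrating by parts (boundary term plus one more integral), an antiderivative of (3*t + 2) cos(7*pi*t) is 3*t*sin(7*pi*t)/(7*pi) + 2*sin(7*pi*t)/(7*pi) + 3*cos(7*pi*t)/(49*pi**2); evaluating from 0 to 1: ∫_{0}^{1} (3*t + 2) cos(7*pi*t) dt = (-3/(49*pi**2)) - (3/(49*pi**2)) = -6/(49*pi**2).
Summing the pieces gives a_7 = -8/(49*pi**2).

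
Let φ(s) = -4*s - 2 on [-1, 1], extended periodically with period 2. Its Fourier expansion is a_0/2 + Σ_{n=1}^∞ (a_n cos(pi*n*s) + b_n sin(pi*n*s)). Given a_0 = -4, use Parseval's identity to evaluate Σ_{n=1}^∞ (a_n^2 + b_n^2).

32/3

Parseval: a_0^2/2 + Σ_{n≥1} (a_n^2+b_n^2) = ∫_{-1}^{1} φ(s)^2 ds = 56/3.
Subtract a_0^2/2 = 8: Σ (a_n^2+b_n^2) = 32/3.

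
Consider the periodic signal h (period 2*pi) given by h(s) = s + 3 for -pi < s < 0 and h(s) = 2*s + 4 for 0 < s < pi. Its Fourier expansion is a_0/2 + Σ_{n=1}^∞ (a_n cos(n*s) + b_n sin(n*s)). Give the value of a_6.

0

a_6 = 1/pi ∫_{-pi}^{pi} h(s) cos(6*s) ds.
Split the integral at the breakpoints.
Integrating by parts (boundary term plus one more integral), an antiderivative of (s + 3) cos(6*s) is s*sin(6*s)/6 + sin(6*s)/2 + cos(6*s)/36; evaluating from -pi to 0: ∫_{-pi}^{0} (s + 3) cos(6*s) ds = (1/36) - (1/36) = 0.
Integrating by parts (boundary term plus one more integral), an antiderivative of (2*s + 4) cos(6*s) is s*sin(6*s)/3 + 2*sin(6*s)/3 + cos(6*s)/18; evaluating from 0 to pi: ∫_{0}^{pi} (2*s + 4) cos(6*s) ds = (1/18) - (1/18) = 0.
Summing the pieces and multiplying by (1/pi) gives a_6 = 0.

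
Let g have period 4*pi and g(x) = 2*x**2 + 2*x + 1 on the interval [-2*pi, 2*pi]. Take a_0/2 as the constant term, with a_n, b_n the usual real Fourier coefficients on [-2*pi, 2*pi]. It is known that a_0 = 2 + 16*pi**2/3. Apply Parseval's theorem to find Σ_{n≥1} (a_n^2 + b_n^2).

Parseval: a_0^2/2 + Σ_{n≥1} (a_n^2+b_n^2) = (1/(2*pi)) ∫_{-2*pi}^{2*pi} g(x)^2 dx = 2 + 64*pi**2/3 + 128*pi**4/5.
Subtract a_0^2/2 = 2*(3 + 8*pi**2)**2/9: Σ (a_n^2+b_n^2) = 32*pi**2*(15 + 16*pi**2)/45.

32*pi**2*(15 + 16*pi**2)/45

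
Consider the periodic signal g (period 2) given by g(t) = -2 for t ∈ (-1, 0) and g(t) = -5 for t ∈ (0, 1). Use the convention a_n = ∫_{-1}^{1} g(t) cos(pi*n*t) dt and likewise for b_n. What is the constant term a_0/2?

-7/2

a_0 = ∫_{-1}^{1} g(t) dt = -7.
So the constant term a_0/2 = -7/2.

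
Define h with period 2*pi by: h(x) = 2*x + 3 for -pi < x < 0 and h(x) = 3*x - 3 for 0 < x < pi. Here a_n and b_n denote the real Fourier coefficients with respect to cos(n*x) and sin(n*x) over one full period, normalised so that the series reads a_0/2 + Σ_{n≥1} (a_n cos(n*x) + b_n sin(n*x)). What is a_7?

-2/(49*pi)

a_7 = 1/pi ∫_{-pi}^{pi} h(x) cos(7*x) dx.
Split the integral at the breakpoints.
Integrating by parts (boundary term plus one more integral), an antiderivative of (2*x + 3) cos(7*x) is 2*x*sin(7*x)/7 + 3*sin(7*x)/7 + 2*cos(7*x)/49; evaluating from -pi to 0: ∫_{-pi}^{0} (2*x + 3) cos(7*x) dx = (2/49) - (-2/49) = 4/49.
Integrating by parts (boundary term plus one more integral), an antiderivative of (3*x - 3) cos(7*x) is 3*x*sin(7*x)/7 - 3*sin(7*x)/7 + 3*cos(7*x)/49; evaluating from 0 to pi: ∫_{0}^{pi} (3*x - 3) cos(7*x) dx = (-3/49) - (3/49) = -6/49.
Summing the pieces and multiplying by (1/pi) gives a_7 = -2/(49*pi).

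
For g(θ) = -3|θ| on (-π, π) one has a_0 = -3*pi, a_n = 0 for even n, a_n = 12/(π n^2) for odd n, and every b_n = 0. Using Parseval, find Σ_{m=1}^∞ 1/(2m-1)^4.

pi**4/96

Parseval: a_0^2/2 + Σ a_n^2 = (1/π) ∫_{-π}^{π} g(θ)^2 dθ = 6*pi**2.
Subtract a_0^2/2 = 9*pi**2/2: Σ a_n^2 = 3*pi**2/2.
Only odd n contribute, with a_n^2 = 144/(π^2 n^4), so Σ_{m≥1} 1/(2m-1)^4 = π^2·(3*pi**2/2)/144 = pi**4/96.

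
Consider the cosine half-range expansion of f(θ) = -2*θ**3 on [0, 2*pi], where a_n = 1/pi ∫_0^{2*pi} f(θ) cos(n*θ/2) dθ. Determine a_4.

-6*pi

a_4 = 1/pi ∫_0^{2*pi} (-2*θ**3) cos(2*θ) dθ.
Integrating by parts three times (tabular method), an antiderivative of (-2*θ**3) cos(2*θ) is -θ**3*sin(2*θ) - 3*θ**2*cos(2*θ)/2 + 3*θ*sin(2*θ)/2 + 3*cos(2*θ)/4; evaluating from 0 to 2*pi: ∫_{0}^{2*pi} (-2*θ**3) cos(2*θ) dθ = (3/4 - 6*pi**2) - (3/4) = -6*pi**2.
Hence a_4 = (1/pi)·(-6*pi**2) = -6*pi.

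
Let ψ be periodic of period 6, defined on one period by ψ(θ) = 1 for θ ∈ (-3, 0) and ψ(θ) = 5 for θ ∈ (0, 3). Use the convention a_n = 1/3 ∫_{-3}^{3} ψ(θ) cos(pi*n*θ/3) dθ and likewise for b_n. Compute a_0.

a_0 = 1/3 ∫_{-3}^{3} ψ(θ) dθ = 1/3 · (18) = 6.

6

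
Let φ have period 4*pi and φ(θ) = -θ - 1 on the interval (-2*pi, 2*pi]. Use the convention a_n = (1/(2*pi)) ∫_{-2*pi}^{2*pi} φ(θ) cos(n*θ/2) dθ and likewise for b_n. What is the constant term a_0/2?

-1

a_0 = (1/(2*pi)) ∫_{-2*pi}^{2*pi} φ(θ) dθ = (1/(2*pi)) · (-4*pi) = -2.
So the constant term a_0/2 = -1.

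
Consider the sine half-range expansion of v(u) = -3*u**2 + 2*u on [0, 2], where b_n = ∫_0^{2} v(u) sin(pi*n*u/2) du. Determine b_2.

b_2 = ∫_0^{2} (-3*u**2 + 2*u) sin(pi*u) du.
Integrating by parts twice (tabular method), an antiderivative of (-3*u**2 + 2*u) sin(pi*u) is 3*u**2*cos(pi*u)/pi - 6*u*sin(pi*u)/pi**2 - 2*u*cos(pi*u)/pi + 2*sin(pi*u)/pi**2 - 6*cos(pi*u)/pi**3; evaluating from 0 to 2: ∫_{0}^{2} (-3*u**2 + 2*u) sin(pi*u) du = (-6/pi**3 + 8/pi) - (-6/pi**3) = 8/pi.
Hence b_2 = 8/pi.

8/pi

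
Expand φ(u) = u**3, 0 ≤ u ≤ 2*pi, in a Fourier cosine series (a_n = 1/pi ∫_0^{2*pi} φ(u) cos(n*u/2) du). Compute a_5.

48*(4 - 25*pi**2)/(625*pi)

a_5 = 1/pi ∫_0^{2*pi} (u**3) cos(5*u/2) du.
Integrating by parts three times (tabular method), an antiderivative of (u**3) cos(5*u/2) is 2*u**3*sin(5*u/2)/5 + 12*u**2*cos(5*u/2)/25 - 48*u*sin(5*u/2)/125 - 96*cos(5*u/2)/625; evaluating from 0 to 2*pi: ∫_{0}^{2*pi} (u**3) cos(5*u/2) du = (96/625 - 48*pi**2/25) - (-96/625) = 192/625 - 48*pi**2/25.
Hence a_5 = (1/pi)·(192/625 - 48*pi**2/25) = 48*(4 - 25*pi**2)/(625*pi).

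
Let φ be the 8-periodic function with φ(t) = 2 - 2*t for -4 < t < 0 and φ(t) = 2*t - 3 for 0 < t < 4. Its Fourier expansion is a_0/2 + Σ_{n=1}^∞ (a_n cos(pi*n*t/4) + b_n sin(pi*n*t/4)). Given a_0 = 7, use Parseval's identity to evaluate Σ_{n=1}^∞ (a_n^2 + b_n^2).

139/6

Parseval: a_0^2/2 + Σ_{n≥1} (a_n^2+b_n^2) = 1/4 ∫_{-4}^{4} φ(t)^2 dt = 143/3.
Subtract a_0^2/2 = 49/2: Σ (a_n^2+b_n^2) = 139/6.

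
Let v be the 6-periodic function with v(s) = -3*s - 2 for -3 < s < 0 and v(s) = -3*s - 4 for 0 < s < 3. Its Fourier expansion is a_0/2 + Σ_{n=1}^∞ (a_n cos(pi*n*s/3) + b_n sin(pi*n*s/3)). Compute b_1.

-22/pi

b_1 = 1/3 ∫_{-3}^{3} v(s) sin(pi*s/3) ds.
Split the integral at the breakpoints.
Integrating by parts (boundary term plus one more integral), an antiderivative of (-3*s - 2) sin(pi*s/3) is 9*s*cos(pi*s/3)/pi - 27*sin(pi*s/3)/pi**2 + 6*cos(pi*s/3)/pi; evaluating from -3 to 0: ∫_{-3}^{0} (-3*s - 2) sin(pi*s/3) ds = (6/pi) - (21/pi) = -15/pi.
Integrating by parts (boundary term plus one more integral), an antiderivative of (-3*s - 4) sin(pi*s/3) is 9*s*cos(pi*s/3)/pi - 27*sin(pi*s/3)/pi**2 + 12*cos(pi*s/3)/pi; evaluating from 0 to 3: ∫_{0}^{3} (-3*s - 4) sin(pi*s/3) ds = (-39/pi) - (12/pi) = -51/pi.
Summing the pieces and multiplying by (1/3) gives b_1 = -22/pi.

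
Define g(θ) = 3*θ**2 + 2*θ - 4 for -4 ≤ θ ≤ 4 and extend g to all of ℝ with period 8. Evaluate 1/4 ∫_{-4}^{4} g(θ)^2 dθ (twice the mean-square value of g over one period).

1/4 ∫_{-4}^{4} g(θ)^2 dθ = 1/4 · (44416/15) = 11104/15.

11104/15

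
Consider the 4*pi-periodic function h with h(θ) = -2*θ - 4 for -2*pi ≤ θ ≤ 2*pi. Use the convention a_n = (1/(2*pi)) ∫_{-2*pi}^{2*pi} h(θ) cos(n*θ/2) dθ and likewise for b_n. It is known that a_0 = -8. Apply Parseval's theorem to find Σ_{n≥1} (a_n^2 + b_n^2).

32*pi**2/3

Parseval: a_0^2/2 + Σ_{n≥1} (a_n^2+b_n^2) = (1/(2*pi)) ∫_{-2*pi}^{2*pi} h(θ)^2 dθ = 32 + 32*pi**2/3.
Subtract a_0^2/2 = 32: Σ (a_n^2+b_n^2) = 32*pi**2/3.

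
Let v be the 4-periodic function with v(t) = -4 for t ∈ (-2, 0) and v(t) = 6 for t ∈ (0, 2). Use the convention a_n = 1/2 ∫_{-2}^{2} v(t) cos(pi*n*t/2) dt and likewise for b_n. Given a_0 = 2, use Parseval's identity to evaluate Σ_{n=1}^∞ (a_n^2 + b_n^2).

50

Parseval: a_0^2/2 + Σ_{n≥1} (a_n^2+b_n^2) = 1/2 ∫_{-2}^{2} v(t)^2 dt = 52.
Subtract a_0^2/2 = 2: Σ (a_n^2+b_n^2) = 50.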